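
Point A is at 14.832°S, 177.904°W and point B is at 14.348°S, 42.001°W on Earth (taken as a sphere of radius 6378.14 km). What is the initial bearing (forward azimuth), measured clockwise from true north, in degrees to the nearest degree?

Δλ = 135.903° = 2.3720 rad.
y = sin Δλ · cos φ₂ = (0.6959)(0.9688) = 0.6742
x = cos φ₁ sin φ₂ − sin φ₁ cos φ₂ cos Δλ = (0.9667)(-0.2478) − (-0.2560)(0.9688)(-0.7182) = -0.4177
θ = atan2(y, x) = 121.78°, so the bearing is 122°.

122°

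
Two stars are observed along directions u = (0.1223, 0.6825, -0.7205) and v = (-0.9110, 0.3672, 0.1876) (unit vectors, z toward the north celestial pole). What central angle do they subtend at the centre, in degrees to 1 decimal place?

89.8°

u·v = 0.0040; |u| = 0.9999, |v| = 1.0000.
cos θ = (u·v)/(|u||v|) = 0.0040, so θ = 89.8°.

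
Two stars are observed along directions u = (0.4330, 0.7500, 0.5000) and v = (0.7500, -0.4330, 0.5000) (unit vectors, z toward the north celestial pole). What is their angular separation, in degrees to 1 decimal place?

u·v = 0.2500; |u| = 1.0000, |v| = 1.0000.
cos θ = (u·v)/(|u||v|) = 0.2500, so θ = 75.5°.

75.5°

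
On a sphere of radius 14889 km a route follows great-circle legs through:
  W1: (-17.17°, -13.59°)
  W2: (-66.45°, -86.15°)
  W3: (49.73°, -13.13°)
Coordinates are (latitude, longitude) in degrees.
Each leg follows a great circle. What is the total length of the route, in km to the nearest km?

50924 km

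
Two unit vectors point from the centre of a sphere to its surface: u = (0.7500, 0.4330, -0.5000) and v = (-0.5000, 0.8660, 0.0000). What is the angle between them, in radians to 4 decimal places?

1.5708 rad

u·v = -0.0000; |u| = 1.0000, |v| = 1.0000.
cos θ = (u·v)/(|u||v|) = -0.0000, so θ = 1.5708 rad.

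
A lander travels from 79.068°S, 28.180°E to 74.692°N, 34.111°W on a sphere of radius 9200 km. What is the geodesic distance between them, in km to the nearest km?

In radians: φ₁ = -1.3800, φ₂ = 1.3036, Δλ = -62.291° = -1.0872 rad.
Haversine: a = sin²(Δφ/2) + cos φ₁ cos φ₂ sin²(Δλ/2) = 0.9485 + (0.1896)(0.2640)(0.2675) = 0.96187.
Central angle c = 2·arcsin(√a) = 2.74852 rad.
Distance = R·c = 9200 × 2.7485 ≈ 25286 km.

25286 km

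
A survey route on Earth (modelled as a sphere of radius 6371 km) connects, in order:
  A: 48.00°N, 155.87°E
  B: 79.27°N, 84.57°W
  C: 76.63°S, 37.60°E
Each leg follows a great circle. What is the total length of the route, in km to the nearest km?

Leg A→B: central angle 0.8383 rad, distance 5341.1 km.
Leg B→C: central angle 2.9354 rad, distance 18701.2 km.
Total: 5341.1 + 18701.2 ≈ 24042 km.

24042 km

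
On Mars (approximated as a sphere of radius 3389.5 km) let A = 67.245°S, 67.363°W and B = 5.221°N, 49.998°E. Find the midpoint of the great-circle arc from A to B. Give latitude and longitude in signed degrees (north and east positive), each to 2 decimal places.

The central angle between A and B is δ = 1.8348 rad.
With f = 0.5, the slerp weights are sin((1−f)δ)/sin δ = 0.8225 and sin(fδ)/sin δ = 0.8225.
Weighted sum of the unit vectors: (0.8225)·(0.1489,-0.3570,-0.9222) + (0.8225)·(0.6401,0.7628,0.0910) = (0.6490, 0.3338, -0.6837).
Converting back: φ = atan2(z, √(x²+y²)) = -43.13°, λ = atan2(y, x) = 27.22°.

-43.13°, 27.22°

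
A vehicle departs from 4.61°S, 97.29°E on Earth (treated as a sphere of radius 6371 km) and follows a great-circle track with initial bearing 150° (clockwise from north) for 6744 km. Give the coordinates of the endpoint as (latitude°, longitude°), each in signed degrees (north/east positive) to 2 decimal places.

-52.36°, 142.82°

Angular distance δ = d/R = 6744/6371 = 1.05855 rad; initial bearing θ = 2.6180 rad.
sin φ₂ = sin φ₁ cos δ + cos φ₁ sin δ cos θ = (-0.0804)(0.4901) + (0.9968)(0.8716)(-0.8660) = -0.7918, so φ₂ = -52.36°.
Δλ = atan2(sin θ sin δ cos φ₁, cos δ − sin φ₁ sin φ₂) = atan2(0.4344, 0.4265) = 45.527°.
λ₂ = 97.290° + 45.527° = 142.82°.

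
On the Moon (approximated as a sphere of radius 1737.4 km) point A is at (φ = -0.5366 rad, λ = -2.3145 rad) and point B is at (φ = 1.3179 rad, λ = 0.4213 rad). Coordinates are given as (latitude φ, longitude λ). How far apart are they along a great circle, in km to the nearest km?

4058 km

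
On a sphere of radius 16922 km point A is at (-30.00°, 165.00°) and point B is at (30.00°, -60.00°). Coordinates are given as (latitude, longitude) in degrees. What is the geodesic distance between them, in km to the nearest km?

41729 km

Let φ₁ = -0.5236 rad, φ₂ = 0.5236 rad, and Δλ = 2.3562 rad.
cos c = sin φ₁ sin φ₂ + cos φ₁ cos φ₂ cos Δλ = (-0.5000)(0.5000) + (0.8660)(0.8660)(-0.7071) = -0.78033,
so c = arccos(-0.78033) = 2.46599 rad.
Distance = R·c = 16922 × 2.4660 ≈ 41729 km.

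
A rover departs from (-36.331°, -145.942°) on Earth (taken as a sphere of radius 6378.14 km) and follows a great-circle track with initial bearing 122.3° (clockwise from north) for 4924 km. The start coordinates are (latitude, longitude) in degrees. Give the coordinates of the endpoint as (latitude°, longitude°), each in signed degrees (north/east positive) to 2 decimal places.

Angular distance δ = d/R = 4924/6378.14 = 0.77201 rad; initial bearing θ = 2.1345 rad.
sin φ₂ = sin φ₁ cos δ + cos φ₁ sin δ cos θ = (-0.5924)(0.7165) + (0.8056)(0.6976)(-0.5344) = -0.7248, so φ₂ = -46.45°.
Δλ = atan2(sin θ sin δ cos φ₁, cos δ − sin φ₁ sin φ₂) = atan2(0.4750, 0.2871) = 58.850°.
λ₂ = -145.942° + 58.850° = -87.09°.

-46.45°, -87.09°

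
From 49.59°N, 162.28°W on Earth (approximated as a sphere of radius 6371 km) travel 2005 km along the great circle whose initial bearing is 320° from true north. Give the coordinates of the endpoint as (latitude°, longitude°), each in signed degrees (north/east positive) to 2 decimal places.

Angular distance δ = d/R = 2005/6371 = 0.31471 rad; initial bearing θ = 5.5851 rad.
sin φ₂ = sin φ₁ cos δ + cos φ₁ sin δ cos θ = (0.7614)(0.9509) + (0.6483)(0.3095)(0.7660) = 0.8777, so φ₂ = 61.37°.
Δλ = atan2(sin θ sin δ cos φ₁, cos δ − sin φ₁ sin φ₂) = atan2(-0.1290, 0.2826) = -24.536°.
λ₂ = -162.280° − 24.536° = -186.82° → 173.18° after wrapping to (−180°, 180°].

61.37°, 173.18°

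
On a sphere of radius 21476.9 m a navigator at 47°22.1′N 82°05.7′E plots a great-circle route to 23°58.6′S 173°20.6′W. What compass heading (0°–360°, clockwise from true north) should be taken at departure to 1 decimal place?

Δλ = 104.562° = 1.8249 rad.
y = sin Δλ · cos φ₂ = (0.9679)(0.9137) = 0.8844
x = cos φ₁ sin φ₂ − sin φ₁ cos φ₂ cos Δλ = (0.6773)(-0.4064) − (0.7357)(0.9137)(-0.2514) = -0.1062
θ = atan2(y, x) = 96.85°, so the bearing is 96.8°.

96.8°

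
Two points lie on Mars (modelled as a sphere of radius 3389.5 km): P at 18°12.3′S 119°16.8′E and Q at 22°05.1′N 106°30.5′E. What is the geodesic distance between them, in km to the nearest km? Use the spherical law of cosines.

Let φ₁ = -0.3177 rad, φ₂ = 0.3855 rad, and Δλ = -0.2229 rad.
cos c = sin φ₁ sin φ₂ + cos φ₁ cos φ₂ cos Δλ = (-0.3124)(0.3760) + (0.9499)(0.9266)(0.9753) = 0.74100,
so c = arccos(0.74100) = 0.73623 rad.
Distance = R·c = 3389.5 × 0.7362 ≈ 2495 km.

2495 km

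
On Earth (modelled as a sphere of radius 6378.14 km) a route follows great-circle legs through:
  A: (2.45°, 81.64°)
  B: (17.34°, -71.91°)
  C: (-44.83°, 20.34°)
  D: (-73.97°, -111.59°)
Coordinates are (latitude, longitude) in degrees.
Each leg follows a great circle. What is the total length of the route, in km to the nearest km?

34265 km

Leg A→B: central angle 2.5701 rad, distance 16392.7 km.
Leg B→C: central angle 1.8098 rad, distance 11542.9 km.
Leg C→D: central angle 0.9923 rad, distance 6329.3 km.
Total: 16392.7 + 11542.9 + 6329.3 ≈ 34265 km.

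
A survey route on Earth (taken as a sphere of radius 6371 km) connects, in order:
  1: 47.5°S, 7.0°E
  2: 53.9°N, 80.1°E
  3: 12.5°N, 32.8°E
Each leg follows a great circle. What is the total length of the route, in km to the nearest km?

19380 km

Leg 1→2: central angle 2.0714 rad, distance 13197.2 km.
Leg 2→3: central angle 0.9704 rad, distance 6182.3 km.
Total: 13197.2 + 6182.3 ≈ 19380 km.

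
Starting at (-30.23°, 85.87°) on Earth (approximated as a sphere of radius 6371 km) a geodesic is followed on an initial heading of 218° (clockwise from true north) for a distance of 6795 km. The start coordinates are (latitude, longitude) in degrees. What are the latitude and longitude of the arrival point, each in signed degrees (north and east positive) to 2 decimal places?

Angular distance δ = d/R = 6795/6371 = 1.06655 rad; initial bearing θ = 3.8048 rad.
sin φ₂ = sin φ₁ cos δ + cos φ₁ sin δ cos θ = (-0.5035)(0.4831) + (0.8640)(0.8755)(-0.7880) = -0.8394, so φ₂ = -57.07°.
Δλ = atan2(sin θ sin δ cos φ₁, cos δ − sin φ₁ sin φ₂) = atan2(-0.4657, 0.0606) = -82.592°.
λ₂ = 85.870° − 82.592° = 3.28°.

-57.07°, 3.28°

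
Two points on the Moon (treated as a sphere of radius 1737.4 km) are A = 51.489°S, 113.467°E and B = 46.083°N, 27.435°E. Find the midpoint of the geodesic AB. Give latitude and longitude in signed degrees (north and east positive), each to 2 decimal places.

-3.69°, 67.57°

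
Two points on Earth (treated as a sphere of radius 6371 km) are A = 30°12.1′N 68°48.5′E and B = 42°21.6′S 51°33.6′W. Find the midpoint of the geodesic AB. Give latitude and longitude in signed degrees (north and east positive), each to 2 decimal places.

-11.98°, 16.39°

Central angle δ = 2.2940 rad. Interpolating on the sphere with fraction f = 0.5:
P = [sin((1−f)δ)·A + sin(fδ)·B] / sin δ = 1.2159·A + 1.2159·B in Cartesian coordinates,
giving P = (0.9384, 0.2761, -0.2076), i.e. latitude -11.98°, longitude 16.39°.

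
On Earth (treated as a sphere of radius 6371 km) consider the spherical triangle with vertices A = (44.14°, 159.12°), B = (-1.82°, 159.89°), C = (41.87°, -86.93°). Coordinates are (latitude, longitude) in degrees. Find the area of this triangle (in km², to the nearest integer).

Side lengths (central angles): a = 1.8904, b = 1.3203, c = 0.8022 rad; semiperimeter s = 2.0065.
By l'Huilier's theorem, tan(E/4) = √[tan(s/2) tan((s−a)/2) tan((s−b)/2) tan((s−c)/2)], giving spherical excess E = 0.5939 rad.
Area = E·R² = 0.5939 × (6371)² ≈ 24107046 km².

24107046 km²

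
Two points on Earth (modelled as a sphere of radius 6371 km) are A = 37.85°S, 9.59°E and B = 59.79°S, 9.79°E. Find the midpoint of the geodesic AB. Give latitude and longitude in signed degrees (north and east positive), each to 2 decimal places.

-48.82°, 9.67°

The central angle between A and B is δ = 0.3829 rad.
With f = 0.5, the slerp weights are sin((1−f)δ)/sin δ = 0.5093 and sin(fδ)/sin δ = 0.5093.
Weighted sum of the unit vectors: (0.5093)·(0.7786,0.1315,-0.6136) + (0.5093)·(0.4958,0.0856,-0.8642) = (0.6491, 0.1106, -0.7526).
Converting back: φ = atan2(z, √(x²+y²)) = -48.82°, λ = atan2(y, x) = 9.67°.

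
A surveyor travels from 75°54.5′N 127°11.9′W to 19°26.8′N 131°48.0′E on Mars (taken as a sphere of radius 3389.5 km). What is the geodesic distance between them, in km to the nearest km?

4365 km

With latitudes φ₁ = 75.908°, φ₂ = 19.447° and longitude difference Δλ = -101.002°:
cos c = sin φ₁ sin φ₂ + cos φ₁ cos φ₂ cos Δλ = (0.9699)(0.3329) + (0.2435)(0.9430)(-0.1908) = 0.27910,
so c = arccos(0.27910) = 1.28794 rad.
Distance = R·c = 3389.5 × 1.2879 ≈ 4365 km.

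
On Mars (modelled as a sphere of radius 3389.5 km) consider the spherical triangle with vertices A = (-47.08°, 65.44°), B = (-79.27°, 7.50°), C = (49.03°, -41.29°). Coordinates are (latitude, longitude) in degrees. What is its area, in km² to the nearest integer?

17786805 km²

Side lengths (central angles): a = 2.2935, b = 2.3205, c = 0.6652 rad; semiperimeter s = 2.6396.
By l'Huilier's theorem, tan(E/4) = √[tan(s/2) tan((s−a)/2) tan((s−b)/2) tan((s−c)/2)], giving spherical excess E = 1.5482 rad.
Area = E·R² = 1.5482 × (3389.5)² ≈ 17786805 km².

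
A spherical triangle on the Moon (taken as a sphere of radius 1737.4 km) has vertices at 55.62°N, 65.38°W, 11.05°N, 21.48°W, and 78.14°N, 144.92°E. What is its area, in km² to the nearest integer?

1127635 km²

Side lengths (central angles): a = 1.5793, b = 0.7849, c = 0.9794 rad; semiperimeter s = 1.6718.
By l'Huilier's theorem, tan(E/4) = √[tan(s/2) tan((s−a)/2) tan((s−b)/2) tan((s−c)/2)], giving spherical excess E = 0.3736 rad.
Area = E·R² = 0.3736 × (1737.4)² ≈ 1127635 km².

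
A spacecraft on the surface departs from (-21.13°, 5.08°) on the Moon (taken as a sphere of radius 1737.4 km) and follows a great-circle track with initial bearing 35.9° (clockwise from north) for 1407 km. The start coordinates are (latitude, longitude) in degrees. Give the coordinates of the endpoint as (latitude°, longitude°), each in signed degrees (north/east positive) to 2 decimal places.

Angular distance δ = d/R = 1407/1737.4 = 0.80983 rad; initial bearing θ = 0.6266 rad.
sin φ₂ = sin φ₁ cos δ + cos φ₁ sin δ cos θ = (-0.3605)(0.6896) + (0.9328)(0.7242)(0.8100) = 0.2986, so φ₂ = 17.37°.
Δλ = atan2(sin θ sin δ cos φ₁, cos δ − sin φ₁ sin φ₂) = atan2(0.3961, 0.7973) = 26.419°.
λ₂ = 5.080° + 26.419° = 31.50°.

17.37°, 31.50°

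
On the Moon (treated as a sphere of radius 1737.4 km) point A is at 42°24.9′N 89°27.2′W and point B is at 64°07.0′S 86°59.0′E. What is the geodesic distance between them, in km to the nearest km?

Let φ₁ = 0.7403 rad, φ₂ = -1.1190 rad, and Δλ = 3.0794 rad.
Haversine: a = sin²(Δφ/2) + cos φ₁ cos φ₂ sin²(Δλ/2) = 0.6423 + (0.7383)(0.4365)(0.9990) = 0.96425.
Central angle c = 2·arcsin(√a) = 2.76115 rad.
Distance = R·c = 1737.4 × 2.7611 ≈ 4797 km.

4797 km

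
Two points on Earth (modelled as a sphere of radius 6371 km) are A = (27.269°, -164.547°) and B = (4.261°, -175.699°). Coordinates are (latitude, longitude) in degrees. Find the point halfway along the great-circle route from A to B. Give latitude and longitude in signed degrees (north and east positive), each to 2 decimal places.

15.84°, -170.44°

The central angle between A and B is δ = 0.4424 rad.
With f = 0.5, the slerp weights are sin((1−f)δ)/sin δ = 0.5125 and sin(fδ)/sin δ = 0.5125.
Weighted sum of the unit vectors: (0.5125)·(-0.8567,-0.2368,0.4582) + (0.5125)·(-0.9944,-0.0748,0.0743) = (-0.9487, -0.1597, 0.2729).
Converting back: φ = atan2(z, √(x²+y²)) = 15.84°, λ = atan2(y, x) = -170.44°.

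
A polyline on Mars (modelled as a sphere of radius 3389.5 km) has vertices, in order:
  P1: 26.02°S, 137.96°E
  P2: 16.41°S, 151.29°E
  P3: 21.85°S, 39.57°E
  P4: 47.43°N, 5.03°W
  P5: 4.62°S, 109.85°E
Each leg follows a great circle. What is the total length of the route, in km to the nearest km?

Leg P1→P2: central angle 0.2738 rad, distance 928.1 km.
Leg P2→P3: central angle 1.7971 rad, distance 6091.2 km.
Leg P3→P4: central angle 1.3969 rad, distance 4734.9 km.
Leg P4→P5: central angle 1.9209 rad, distance 6510.9 km.
Total: 928.1 + 6091.2 + 4734.9 + 6510.9 ≈ 18265 km.

18265 km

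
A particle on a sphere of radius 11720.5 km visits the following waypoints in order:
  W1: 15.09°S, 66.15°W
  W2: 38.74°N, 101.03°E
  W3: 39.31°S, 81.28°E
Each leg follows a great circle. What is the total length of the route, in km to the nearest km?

47851 km

Leg W1→W2: central angle 2.6843 rad, distance 31461.0 km.
Leg W2→W3: central angle 1.3984 rad, distance 16389.8 km.
Total: 31461.0 + 16389.8 ≈ 47851 km.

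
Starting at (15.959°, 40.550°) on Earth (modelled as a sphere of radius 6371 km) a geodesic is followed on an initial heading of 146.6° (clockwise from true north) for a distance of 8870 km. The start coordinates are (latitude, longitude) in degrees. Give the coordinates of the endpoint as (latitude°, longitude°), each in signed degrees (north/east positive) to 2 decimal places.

-47.82°, 94.34°

Angular distance δ = d/R = 8870/6371 = 1.39225 rad; initial bearing θ = 2.5587 rad.
sin φ₂ = sin φ₁ cos δ + cos φ₁ sin δ cos θ = (0.2749)(0.1776) + (0.9615)(0.9841)(-0.8348) = -0.7411, so φ₂ = -47.82°.
Δλ = atan2(sin θ sin δ cos φ₁, cos δ − sin φ₁ sin φ₂) = atan2(0.5209, 0.3814) = 53.789°.
λ₂ = 40.550° + 53.789° = 94.34°.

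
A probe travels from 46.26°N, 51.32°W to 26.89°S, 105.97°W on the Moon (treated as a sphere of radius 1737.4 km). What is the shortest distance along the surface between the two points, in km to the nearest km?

2677 km

With latitudes φ₁ = 46.260°, φ₂ = -26.890° and longitude difference Δλ = -54.650°:
Haversine: a = sin²(Δφ/2) + cos φ₁ cos φ₂ sin²(Δλ/2) = 0.3551 + (0.6914)(0.8919)(0.2107) = 0.48500.
Central angle c = 2·arcsin(√a) = 1.54079 rad.
Distance = R·c = 1737.4 × 1.5408 ≈ 2677 km.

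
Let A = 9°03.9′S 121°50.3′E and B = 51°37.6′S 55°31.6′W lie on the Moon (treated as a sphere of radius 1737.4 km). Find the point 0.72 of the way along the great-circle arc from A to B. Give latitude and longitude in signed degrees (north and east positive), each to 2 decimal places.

Central angle δ = 2.0816 rad. Interpolating on the sphere with fraction f = 0.72:
P = [sin((1−f)δ)·A + sin(fδ)·B] / sin δ = 0.6309·A + 1.1433·B in Cartesian coordinates,
giving P = (0.0731, -0.0558, -0.9958), i.e. latitude -84.72°, longitude -37.38°.

-84.72°, -37.38°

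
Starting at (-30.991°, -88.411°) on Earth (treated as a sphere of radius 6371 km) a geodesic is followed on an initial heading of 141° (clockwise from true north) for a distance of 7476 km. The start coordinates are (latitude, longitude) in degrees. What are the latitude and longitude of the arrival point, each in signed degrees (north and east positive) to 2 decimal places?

-54.45°, 5.26°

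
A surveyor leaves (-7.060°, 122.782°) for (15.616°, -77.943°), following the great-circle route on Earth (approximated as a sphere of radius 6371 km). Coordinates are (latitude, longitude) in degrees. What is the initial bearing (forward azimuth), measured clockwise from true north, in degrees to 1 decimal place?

65.3°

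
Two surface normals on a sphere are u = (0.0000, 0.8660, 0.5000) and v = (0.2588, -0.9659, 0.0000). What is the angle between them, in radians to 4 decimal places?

2.5617 rad

u·v = -0.8365; |u| = 1.0000, |v| = 1.0000.
cos θ = (u·v)/(|u||v|) = -0.8365, so θ = 2.5617 rad.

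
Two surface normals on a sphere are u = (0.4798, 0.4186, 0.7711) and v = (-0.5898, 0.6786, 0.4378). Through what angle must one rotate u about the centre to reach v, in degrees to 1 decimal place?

70.2°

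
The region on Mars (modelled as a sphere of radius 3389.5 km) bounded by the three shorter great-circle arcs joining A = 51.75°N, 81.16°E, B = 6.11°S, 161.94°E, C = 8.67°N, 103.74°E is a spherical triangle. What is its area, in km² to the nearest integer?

Side lengths (central angles): a = 1.0450, b = 0.8183, c = 1.5558 rad; semiperimeter s = 1.7095.
By l'Huilier's theorem, tan(E/4) = √[tan(s/2) tan((s−a)/2) tan((s−b)/2) tan((s−c)/2)], giving spherical excess E = 0.4808 rad.
Area = E·R² = 0.4808 × (3389.5)² ≈ 5524066 km².

5524066 km²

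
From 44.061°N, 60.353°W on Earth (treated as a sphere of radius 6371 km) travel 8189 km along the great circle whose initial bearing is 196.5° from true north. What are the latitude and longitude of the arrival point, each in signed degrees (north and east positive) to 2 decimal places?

-27.73°, -78.28°

Angular distance δ = d/R = 8189/6371 = 1.28536 rad; initial bearing θ = 3.4296 rad.
sin φ₂ = sin φ₁ cos δ + cos φ₁ sin δ cos θ = (0.6954)(0.2816) + (0.7186)(0.9595)(-0.9588) = -0.4653, so φ₂ = -27.73°.
Δλ = atan2(sin θ sin δ cos φ₁, cos δ − sin φ₁ sin φ₂) = atan2(-0.1958, 0.6052) = -17.932°.
λ₂ = -60.353° − 17.932° = -78.28°.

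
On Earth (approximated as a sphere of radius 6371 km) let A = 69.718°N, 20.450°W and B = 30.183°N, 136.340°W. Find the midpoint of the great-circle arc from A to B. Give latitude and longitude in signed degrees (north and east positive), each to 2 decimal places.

61.62°, -112.72°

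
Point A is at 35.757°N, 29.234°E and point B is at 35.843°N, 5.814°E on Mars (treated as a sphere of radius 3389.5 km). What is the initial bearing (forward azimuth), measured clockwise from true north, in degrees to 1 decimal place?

277.2°

With φ₁ = 0.6241, φ₂ = 0.6256, Δλ = -0.4088 rad, the forward-azimuth formula gives
θ = atan2( sin Δλ cos φ₂ , cos φ₁ sin φ₂ − sin φ₁ cos φ₂ cos Δλ ) = atan2(-0.3222, 0.0405) = -82.83°.
Adding 360° brings this into [0°, 360°): 277.2°.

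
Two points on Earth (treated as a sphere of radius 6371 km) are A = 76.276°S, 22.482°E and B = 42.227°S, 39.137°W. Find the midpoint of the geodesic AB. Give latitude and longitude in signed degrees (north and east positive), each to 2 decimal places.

The central angle between A and B is δ = 0.7431 rad.
With f = 0.5, the slerp weights are sin((1−f)δ)/sin δ = 0.5366 and sin(fδ)/sin δ = 0.5366.
Weighted sum of the unit vectors: (0.5366)·(0.2192,0.0907,-0.9714) + (0.5366)·(0.5744,-0.4674,-0.6721) = (0.4258, -0.2021, -0.8819).
Converting back: φ = atan2(z, √(x²+y²)) = -61.88°, λ = atan2(y, x) = -25.39°.

-61.88°, -25.39°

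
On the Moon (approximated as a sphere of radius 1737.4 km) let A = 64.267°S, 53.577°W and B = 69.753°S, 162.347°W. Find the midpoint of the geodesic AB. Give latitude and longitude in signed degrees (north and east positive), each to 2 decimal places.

Central angle δ = 0.6488 rad. Interpolating on the sphere with fraction f = 0.5:
P = [sin((1−f)δ)·A + sin(fδ)·B] / sin δ = 0.5275·A + 0.5275·B in Cartesian coordinates,
giving P = (-0.0380, -0.2397, -0.9701), i.e. latitude -75.96°, longitude -99.00°.

-75.96°, -99.00°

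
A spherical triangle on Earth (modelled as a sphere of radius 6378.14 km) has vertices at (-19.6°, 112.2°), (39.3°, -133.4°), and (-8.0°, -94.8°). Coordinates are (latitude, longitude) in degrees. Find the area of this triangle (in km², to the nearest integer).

96282303 km²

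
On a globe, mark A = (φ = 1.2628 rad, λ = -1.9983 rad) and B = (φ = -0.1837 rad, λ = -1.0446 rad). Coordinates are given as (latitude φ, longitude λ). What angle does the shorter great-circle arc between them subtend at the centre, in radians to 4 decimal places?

In radians: φ₁ = 1.2628, φ₂ = -0.1837, Δλ = 54.643° = 0.9537 rad.
cos c = sin φ₁ sin φ₂ + cos φ₁ cos φ₂ cos Δλ = (0.9529)(-0.1827) + (0.3031)(0.9832)(0.5787) = -0.00160,
so c = arccos(-0.00160) = 1.57240 rad.
So the angular separation is 1.5724 rad.

1.5724 rad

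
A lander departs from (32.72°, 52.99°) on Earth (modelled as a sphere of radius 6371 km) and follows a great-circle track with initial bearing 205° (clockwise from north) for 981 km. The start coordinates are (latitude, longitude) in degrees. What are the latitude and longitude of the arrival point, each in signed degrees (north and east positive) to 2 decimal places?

Angular distance δ = d/R = 981/6371 = 0.15398 rad; initial bearing θ = 3.5779 rad.
sin φ₂ = sin φ₁ cos δ + cos φ₁ sin δ cos θ = (0.5405)(0.9882) + (0.8413)(0.1534)(-0.9063) = 0.4172, so φ₂ = 24.66°.
Δλ = atan2(sin θ sin δ cos φ₁, cos δ − sin φ₁ sin φ₂) = atan2(-0.0545, 0.7627) = -4.090°.
λ₂ = 52.990° − 4.090° = 48.90°.

24.66°, 48.90°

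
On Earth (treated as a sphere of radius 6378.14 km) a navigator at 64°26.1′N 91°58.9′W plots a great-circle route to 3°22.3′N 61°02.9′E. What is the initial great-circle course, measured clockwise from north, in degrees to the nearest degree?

29°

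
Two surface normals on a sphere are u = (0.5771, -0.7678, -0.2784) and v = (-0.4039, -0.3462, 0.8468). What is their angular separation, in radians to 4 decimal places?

u·v = -0.2030; |u| = 1.0000, |v| = 1.0000.
cos θ = (u·v)/(|u||v|) = -0.2030, so θ = 1.7752 rad.

1.7752 rad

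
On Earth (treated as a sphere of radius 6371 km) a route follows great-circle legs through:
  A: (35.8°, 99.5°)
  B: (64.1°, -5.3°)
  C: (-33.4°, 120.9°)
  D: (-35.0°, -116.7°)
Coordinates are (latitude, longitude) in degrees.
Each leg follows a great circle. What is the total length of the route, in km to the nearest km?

Leg A→B: central angle 1.1200 rad, distance 7135.4 km.
Leg B→C: central angle 2.3611 rad, distance 15042.5 km.
Leg C→D: central angle 1.6215 rad, distance 10330.6 km.
Total: 7135.4 + 15042.5 + 10330.6 ≈ 32509 km.

32509 km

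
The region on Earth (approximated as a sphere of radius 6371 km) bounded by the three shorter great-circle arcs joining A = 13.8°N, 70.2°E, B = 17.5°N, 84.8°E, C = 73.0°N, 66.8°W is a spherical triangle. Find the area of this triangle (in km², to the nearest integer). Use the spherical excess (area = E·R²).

9938065 km²

Side lengths (central angles): a = 1.5285, b = 1.5503, c = 0.2536 rad; semiperimeter s = 1.6662.
By l'Huilier's theorem, tan(E/4) = √[tan(s/2) tan((s−a)/2) tan((s−b)/2) tan((s−c)/2)], giving spherical excess E = 0.2448 rad.
Area = E·R² = 0.2448 × (6371)² ≈ 9938065 km².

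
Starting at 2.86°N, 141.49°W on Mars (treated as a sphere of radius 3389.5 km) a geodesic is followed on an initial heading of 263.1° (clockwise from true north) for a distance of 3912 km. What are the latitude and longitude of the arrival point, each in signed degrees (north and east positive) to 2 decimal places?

Angular distance δ = d/R = 3912/3389.5 = 1.15415 rad; initial bearing θ = 4.5920 rad.
sin φ₂ = sin φ₁ cos δ + cos φ₁ sin δ cos θ = (0.0499)(0.4047) + (0.9988)(0.9145)(-0.1201) = -0.0895, so φ₂ = -5.14°.
Δλ = atan2(sin θ sin δ cos φ₁, cos δ − sin φ₁ sin φ₂) = atan2(-0.9067, 0.4092) = -65.712°.
λ₂ = -141.490° − 65.712° = -207.20° → 152.80° after wrapping to (−180°, 180°].

-5.14°, 152.80°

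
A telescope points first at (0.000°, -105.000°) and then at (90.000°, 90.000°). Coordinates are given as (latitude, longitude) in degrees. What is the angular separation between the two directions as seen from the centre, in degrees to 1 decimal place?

With latitudes φ₁ = 0.000°, φ₂ = 90.000° and longitude difference Δλ = -165.000°:
cos c = sin φ₁ sin φ₂ + cos φ₁ cos φ₂ cos Δλ = (0.0000)(1.0000) + (1.0000)(0.0000)(-0.9659) = 0.00000,
so c = arccos(0.00000) = 1.57080 rad.
So the angular separation is 90.0°.

90.0°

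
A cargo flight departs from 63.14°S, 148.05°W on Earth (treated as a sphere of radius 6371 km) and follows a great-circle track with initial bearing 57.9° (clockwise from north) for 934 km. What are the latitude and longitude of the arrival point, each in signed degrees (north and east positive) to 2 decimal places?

-57.94°, -134.57°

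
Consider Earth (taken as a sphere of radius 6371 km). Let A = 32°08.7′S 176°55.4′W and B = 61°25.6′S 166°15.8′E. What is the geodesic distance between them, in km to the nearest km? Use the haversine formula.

3475 km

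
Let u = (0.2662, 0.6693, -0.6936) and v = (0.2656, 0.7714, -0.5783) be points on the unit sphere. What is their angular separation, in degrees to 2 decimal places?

u·v = 0.9881; |u| = 1.0000, |v| = 1.0000.
cos θ = (u·v)/(|u||v|) = 0.9881, so θ = 8.83°.

8.83°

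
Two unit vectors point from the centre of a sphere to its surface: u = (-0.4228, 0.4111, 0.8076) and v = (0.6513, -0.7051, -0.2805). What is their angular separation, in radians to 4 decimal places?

u·v = -0.7918; |u| = 1.0000, |v| = 1.0000.
cos θ = (u·v)/(|u||v|) = -0.7918, so θ = 2.4845 rad.

2.4845 rad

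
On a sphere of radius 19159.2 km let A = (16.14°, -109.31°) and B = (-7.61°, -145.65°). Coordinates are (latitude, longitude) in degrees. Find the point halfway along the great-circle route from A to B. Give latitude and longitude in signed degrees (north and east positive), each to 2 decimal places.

4.49°, -127.77°

The central angle between A and B is δ = 0.7523 rad.
With f = 0.5, the slerp weights are sin((1−f)δ)/sin δ = 0.5376 and sin(fδ)/sin δ = 0.5376.
Weighted sum of the unit vectors: (0.5376)·(-0.3176,-0.9065,0.2780) + (0.5376)·(-0.8183,-0.5593,-0.1324) = (-0.6107, -0.7880, 0.0782).
Converting back: φ = atan2(z, √(x²+y²)) = 4.49°, λ = atan2(y, x) = -127.77°.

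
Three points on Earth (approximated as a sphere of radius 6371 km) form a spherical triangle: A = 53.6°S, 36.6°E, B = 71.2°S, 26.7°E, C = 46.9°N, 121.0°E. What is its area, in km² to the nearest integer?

Side lengths (central angles): a = 2.3571, b = 2.1509, c = 0.3165 rad; semiperimeter s = 2.4122.
By l'Huilier's theorem, tan(E/4) = √[tan(s/2) tan((s−a)/2) tan((s−b)/2) tan((s−c)/2)], giving spherical excess E = 0.5106 rad.
Area = E·R² = 0.5106 × (6371)² ≈ 20725374 km².

20725374 km²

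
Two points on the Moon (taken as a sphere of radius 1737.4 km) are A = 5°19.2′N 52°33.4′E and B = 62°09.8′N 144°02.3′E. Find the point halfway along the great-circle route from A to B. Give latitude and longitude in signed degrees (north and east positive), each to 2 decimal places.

The central angle between A and B is δ = 1.5008 rad.
With f = 0.5, the slerp weights are sin((1−f)δ)/sin δ = 0.6836 and sin(fδ)/sin δ = 0.6836.
Weighted sum of the unit vectors: (0.6836)·(0.6054,0.7905,0.0927) + (0.6836)·(-0.3780,0.2742,0.8843) = (0.1555, 0.7279, 0.6679).
Converting back: φ = atan2(z, √(x²+y²)) = 41.90°, λ = atan2(y, x) = 77.94°.

41.90°, 77.94°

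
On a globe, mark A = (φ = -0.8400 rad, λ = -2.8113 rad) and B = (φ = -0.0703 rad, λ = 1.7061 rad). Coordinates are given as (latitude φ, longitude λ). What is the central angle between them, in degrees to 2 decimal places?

94.40°

In radians: φ₁ = -0.8400, φ₂ = -0.0703, Δλ = -101.172° = -1.7658 rad.
cos c = sin φ₁ sin φ₂ + cos φ₁ cos φ₂ cos Δλ = (-0.7446)(-0.0702) + (0.6675)(0.9975)(-0.1938) = -0.07670,
so c = arccos(-0.07670) = 1.64757 rad.
So the angular separation is 94.40°.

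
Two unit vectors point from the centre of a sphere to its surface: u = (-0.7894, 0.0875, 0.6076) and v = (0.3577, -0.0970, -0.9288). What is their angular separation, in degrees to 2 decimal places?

u·v = -0.8552; |u| = 1.0000, |v| = 1.0000.
cos θ = (u·v)/(|u||v|) = -0.8552, so θ = 148.78°.

148.78°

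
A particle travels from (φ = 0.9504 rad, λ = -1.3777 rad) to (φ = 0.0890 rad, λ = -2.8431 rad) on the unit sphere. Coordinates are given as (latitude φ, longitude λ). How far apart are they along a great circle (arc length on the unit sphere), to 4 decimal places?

1.4372

With latitudes φ₁ = 54.454°, φ₂ = 5.099° and longitude difference Δλ = -83.961°:
cos c = sin φ₁ sin φ₂ + cos φ₁ cos φ₂ cos Δλ = (0.8136)(0.0889) + (0.5814)(0.9960)(0.1052) = 0.13324,
so c = arccos(0.13324) = 1.43716 rad.
On the unit sphere the arc length equals the central angle: 1.4372.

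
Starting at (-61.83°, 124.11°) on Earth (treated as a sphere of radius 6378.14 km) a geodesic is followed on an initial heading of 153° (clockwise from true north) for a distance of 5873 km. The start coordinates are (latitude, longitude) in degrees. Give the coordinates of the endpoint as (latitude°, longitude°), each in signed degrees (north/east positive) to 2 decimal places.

-60.27°, -102.67°

Angular distance δ = d/R = 5873/6378.14 = 0.92080 rad; initial bearing θ = 2.6704 rad.
sin φ₂ = sin φ₁ cos δ + cos φ₁ sin δ cos θ = (-0.8816)(0.6052) + (0.4721)(0.7961)(-0.8910) = -0.8684, so φ₂ = -60.27°.
Δλ = atan2(sin θ sin δ cos φ₁, cos δ − sin φ₁ sin φ₂) = atan2(0.1706, -0.1603) = 133.218°.
λ₂ = 124.110° + 133.218° = 257.33° → -102.67° after wrapping to (−180°, 180°].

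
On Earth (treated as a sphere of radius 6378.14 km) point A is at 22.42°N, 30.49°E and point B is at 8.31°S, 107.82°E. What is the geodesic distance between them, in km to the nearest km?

With latitudes φ₁ = 22.420°, φ₂ = -8.310° and longitude difference Δλ = 77.330°:
Haversine: a = sin²(Δφ/2) + cos φ₁ cos φ₂ sin²(Δλ/2) = 0.0702 + (0.9244)(0.9895)(0.3903) = 0.42725.
Central angle c = 2·arcsin(√a) = 1.42477 rad.
Distance = R·c = 6378.14 × 1.4248 ≈ 9087 km.

9087 km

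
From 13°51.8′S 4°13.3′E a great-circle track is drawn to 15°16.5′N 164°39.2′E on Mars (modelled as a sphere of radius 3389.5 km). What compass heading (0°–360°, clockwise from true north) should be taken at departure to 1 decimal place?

83.3°

Δλ = 160.432° = 2.8001 rad.
y = sin Δλ · cos φ₂ = (0.3349)(0.9647) = 0.3231
x = cos φ₁ sin φ₂ − sin φ₁ cos φ₂ cos Δλ = (0.9709)(0.2635) − (-0.2396)(0.9647)(-0.9422) = 0.0380
θ = atan2(y, x) = 83.29°, so the bearing is 83.3°.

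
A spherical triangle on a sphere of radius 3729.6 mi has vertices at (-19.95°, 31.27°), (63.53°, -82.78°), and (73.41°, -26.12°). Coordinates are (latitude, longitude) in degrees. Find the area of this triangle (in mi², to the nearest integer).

Side lengths (central angles): a = 0.3822, b = 1.7542, c = 2.0671 rad; semiperimeter s = 2.1017.
By l'Huilier's theorem, tan(E/4) = √[tan(s/2) tan((s−a)/2) tan((s−b)/2) tan((s−c)/2)], giving spherical excess E = 0.3135 rad.
Area = E·R² = 0.3135 × (3729.6)² ≈ 4360132 mi².

4360132 mi²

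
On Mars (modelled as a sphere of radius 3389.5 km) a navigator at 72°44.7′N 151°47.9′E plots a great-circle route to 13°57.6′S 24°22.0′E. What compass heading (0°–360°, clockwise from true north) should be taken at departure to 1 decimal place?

Δλ = -127.432° = -2.2241 rad.
y = sin Δλ · cos φ₂ = (-0.7941)(0.9705) = -0.7706
x = cos φ₁ sin φ₂ − sin φ₁ cos φ₂ cos Δλ = (0.2966)(-0.2412) − (0.9550)(0.9705)(-0.6078) = 0.4918
θ = atan2(y, x) = -57.46°; adding 360° gives 302.5°.

302.5°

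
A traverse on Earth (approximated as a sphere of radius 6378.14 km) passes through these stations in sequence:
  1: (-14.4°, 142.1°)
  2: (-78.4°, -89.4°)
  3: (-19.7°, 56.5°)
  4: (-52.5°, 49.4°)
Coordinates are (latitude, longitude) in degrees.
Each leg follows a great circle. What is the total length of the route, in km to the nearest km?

Leg 1→2: central angle 1.4481 rad, distance 9236.3 km.
Leg 2→3: central angle 1.3965 rad, distance 8906.8 km.
Leg 3→4: central angle 0.5805 rad, distance 3702.7 km.
Total: 9236.3 + 8906.8 + 3702.7 ≈ 21846 km.

21846 km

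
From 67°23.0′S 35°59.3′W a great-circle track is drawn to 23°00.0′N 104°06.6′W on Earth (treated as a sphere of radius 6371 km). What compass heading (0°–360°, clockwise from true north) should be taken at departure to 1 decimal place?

298.7°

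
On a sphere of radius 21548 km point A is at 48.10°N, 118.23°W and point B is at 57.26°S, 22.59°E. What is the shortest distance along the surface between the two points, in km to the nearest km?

58279 km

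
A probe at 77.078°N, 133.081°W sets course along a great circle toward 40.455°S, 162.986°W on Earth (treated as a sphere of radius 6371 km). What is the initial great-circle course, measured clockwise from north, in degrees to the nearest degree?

206°

With φ₁ = 1.3453, φ₂ = -0.7061, Δλ = -0.5219 rad, the forward-azimuth formula gives
θ = atan2( sin Δλ cos φ₂ , cos φ₁ sin φ₂ − sin φ₁ cos φ₂ cos Δλ ) = atan2(-0.3794, -0.7880) = -154.29°.
Adding 360° brings this into [0°, 360°): 206°.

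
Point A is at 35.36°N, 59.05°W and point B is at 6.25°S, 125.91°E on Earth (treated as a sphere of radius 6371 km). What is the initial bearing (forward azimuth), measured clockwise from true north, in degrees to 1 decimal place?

With φ₁ = 0.6171, φ₂ = -0.1091, Δλ = -3.0550 rad, the forward-azimuth formula gives
θ = atan2( sin Δλ cos φ₂ , cos φ₁ sin φ₂ − sin φ₁ cos φ₂ cos Δλ ) = atan2(-0.0859, 0.4843) = -10.06°.
Adding 360° brings this into [0°, 360°): 349.9°.

349.9°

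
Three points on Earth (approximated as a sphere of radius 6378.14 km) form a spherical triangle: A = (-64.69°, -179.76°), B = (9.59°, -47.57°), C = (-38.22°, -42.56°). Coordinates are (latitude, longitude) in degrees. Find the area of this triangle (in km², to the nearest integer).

15191837 km²

Side lengths (central angles): a = 0.8384, b = 1.2526, c = 2.0194 rad; semiperimeter s = 2.0552.
By l'Huilier's theorem, tan(E/4) = √[tan(s/2) tan((s−a)/2) tan((s−b)/2) tan((s−c)/2)], giving spherical excess E = 0.3734 rad.
Area = E·R² = 0.3734 × (6378.14)² ≈ 15191837 km².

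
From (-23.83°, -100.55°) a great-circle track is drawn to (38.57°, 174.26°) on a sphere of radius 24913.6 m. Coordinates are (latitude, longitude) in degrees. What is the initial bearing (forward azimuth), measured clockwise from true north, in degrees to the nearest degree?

With φ₁ = -0.4159, φ₂ = 0.6732, Δλ = -1.4868 rad, the forward-azimuth formula gives
θ = atan2( sin Δλ cos φ₂ , cos φ₁ sin φ₂ − sin φ₁ cos φ₂ cos Δλ ) = atan2(-0.7791, 0.5968) = -52.55°.
Adding 360° brings this into [0°, 360°): 307°.

307°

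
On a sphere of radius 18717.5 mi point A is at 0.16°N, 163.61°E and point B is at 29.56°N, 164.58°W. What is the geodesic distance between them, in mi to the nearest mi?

With latitudes φ₁ = 0.160°, φ₂ = 29.560° and longitude difference Δλ = 31.810°:
Haversine: a = sin²(Δφ/2) + cos φ₁ cos φ₂ sin²(Δλ/2) = 0.0644 + (1.0000)(0.8698)(0.0751) = 0.12972.
Central angle c = 2·arcsin(√a) = 0.73689 rad.
Distance = R·c = 18717.5 × 0.7369 ≈ 13793 mi.

13793 mi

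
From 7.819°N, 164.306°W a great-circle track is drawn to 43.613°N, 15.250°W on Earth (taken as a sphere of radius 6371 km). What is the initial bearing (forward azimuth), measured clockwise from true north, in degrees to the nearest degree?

With φ₁ = 0.1365, φ₂ = 0.7612, Δλ = 2.6015 rad, the forward-azimuth formula gives
θ = atan2( sin Δλ cos φ₂ , cos φ₁ sin φ₂ − sin φ₁ cos φ₂ cos Δλ ) = atan2(0.3723, 0.7678) = 25.87°.
So the initial bearing is 26°.

26°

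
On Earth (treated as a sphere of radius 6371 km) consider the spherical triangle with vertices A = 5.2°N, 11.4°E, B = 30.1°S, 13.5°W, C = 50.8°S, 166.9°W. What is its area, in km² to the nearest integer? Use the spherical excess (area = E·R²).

21144459 km²

Side lengths (central angles): a = 1.6712, b = 2.3453, c = 0.7436 rad; semiperimeter s = 2.3801.
By l'Huilier's theorem, tan(E/4) = √[tan(s/2) tan((s−a)/2) tan((s−b)/2) tan((s−c)/2)], giving spherical excess E = 0.5209 rad.
Area = E·R² = 0.5209 × (6371)² ≈ 21144459 km².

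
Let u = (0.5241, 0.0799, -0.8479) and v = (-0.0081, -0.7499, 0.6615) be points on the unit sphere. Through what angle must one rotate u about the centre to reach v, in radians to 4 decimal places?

2.2460 rad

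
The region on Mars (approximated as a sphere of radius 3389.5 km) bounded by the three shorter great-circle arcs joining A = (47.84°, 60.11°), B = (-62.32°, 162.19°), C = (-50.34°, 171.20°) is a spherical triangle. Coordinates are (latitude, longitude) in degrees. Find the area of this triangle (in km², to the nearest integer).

Side lengths (central angles): a = 0.2260, b = 2.3816, c = 2.3770 rad; semiperimeter s = 2.4923.
By l'Huilier's theorem, tan(E/4) = √[tan(s/2) tan((s−a)/2) tan((s−b)/2) tan((s−c)/2)], giving spherical excess E = 0.5663 rad.
Area = E·R² = 0.5663 × (3389.5)² ≈ 6505898 km².

6505898 km²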